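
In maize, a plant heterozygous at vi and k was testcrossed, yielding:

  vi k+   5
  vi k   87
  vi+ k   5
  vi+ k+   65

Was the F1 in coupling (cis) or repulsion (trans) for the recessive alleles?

cis

The two most frequent classes are vi+ k+ (65) and vi k (87); these are the parental (non-recombinant) types.
So the F1 carried vi+ k+ on one chromosome and vi k on the other — the recessive alleles are on the same chromosome (cis / coupling).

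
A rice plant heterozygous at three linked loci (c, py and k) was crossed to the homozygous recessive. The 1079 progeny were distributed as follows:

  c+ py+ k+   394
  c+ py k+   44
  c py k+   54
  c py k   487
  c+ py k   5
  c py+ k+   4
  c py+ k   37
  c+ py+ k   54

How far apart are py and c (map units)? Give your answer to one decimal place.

8.3 map units

The two most frequent reciprocal classes, c py k and c+ py+ k+, are the parental types, so the F1 was c py k / c+ py+ k+.
The two rarest classes, c+ py k and c py+ k+, are the double crossovers. Comparing them with the parentals, only the c allele has switched, so c is the middle locus and the order is k – c – py.
Crossovers in the c–py interval produce the single-crossover classes c py+ k and c+ py k+ (37 + 44 = 81) plus the double crossovers (9).
RF(c–py) = (81 + 9) / 1079 = 90/1079 = 0.0834 → 8.3 map units.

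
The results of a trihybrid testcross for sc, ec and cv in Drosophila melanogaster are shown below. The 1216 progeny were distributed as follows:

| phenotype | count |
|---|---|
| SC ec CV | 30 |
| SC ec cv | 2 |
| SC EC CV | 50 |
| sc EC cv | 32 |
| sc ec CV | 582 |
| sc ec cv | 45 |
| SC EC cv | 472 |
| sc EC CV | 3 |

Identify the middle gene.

The two most frequent reciprocal classes, sc ec CV and SC EC cv, are the parental types, so the F1 was sc ec CV / SC EC cv.
The two rarest classes, sc EC CV and SC ec cv, are the double crossovers. Comparing them with the parentals, only the ec allele has switched, so ec is the middle locus and the order is sc – ec – cv.

ec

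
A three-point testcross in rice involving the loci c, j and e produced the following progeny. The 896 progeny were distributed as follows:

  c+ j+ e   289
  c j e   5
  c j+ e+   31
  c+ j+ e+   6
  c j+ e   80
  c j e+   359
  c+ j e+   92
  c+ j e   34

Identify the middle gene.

e

The two most frequent reciprocal classes, c j e+ and c+ j+ e, are the parental types, so the F1 was c j e+ / c+ j+ e.
The two rarest classes, c j e and c+ j+ e+, are the double crossovers. Comparing them with the parentals, only the e allele has switched, so e is the middle locus and the order is j – e – c.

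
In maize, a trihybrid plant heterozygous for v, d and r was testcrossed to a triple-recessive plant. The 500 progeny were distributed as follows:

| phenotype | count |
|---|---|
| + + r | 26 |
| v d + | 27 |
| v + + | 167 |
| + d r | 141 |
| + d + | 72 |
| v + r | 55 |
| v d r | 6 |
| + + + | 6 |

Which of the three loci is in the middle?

The two most frequent reciprocal classes, v + + and + d r, are the parental types, so the F1 was v + + / + d r.
The two rarest classes, + + + and v d r, are the double crossovers. Comparing them with the parentals, only the v allele has switched, so v is the middle locus and the order is r – v – d.

v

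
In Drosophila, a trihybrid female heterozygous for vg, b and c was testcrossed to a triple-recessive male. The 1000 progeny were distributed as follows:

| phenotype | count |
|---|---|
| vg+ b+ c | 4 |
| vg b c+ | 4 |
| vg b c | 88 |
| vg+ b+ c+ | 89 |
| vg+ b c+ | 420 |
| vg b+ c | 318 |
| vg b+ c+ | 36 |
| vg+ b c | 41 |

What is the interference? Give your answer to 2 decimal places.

The two most frequent reciprocal classes, vg+ b c+ and vg b+ c, are the parental types, so the F1 was vg+ b c+ / vg b+ c.
The two rarest classes, vg b c+ and vg+ b+ c, are the double crossovers. Comparing them with the parentals, only the vg allele has switched, so vg is the middle locus and the order is c – vg – b.
c–vg: (77 + 8)/1000 = 0.0850; vg–b: (177 + 8)/1000 = 0.1850.
Expected DCO frequency = 0.0850 × 0.1850 ≈ 0.01572; observed = 8/1000 ≈ 0.00800.
Coefficient of coincidence = 0.00800/0.01572 ≈ 0.51; interference = 1 − 0.51 = 0.49.

0.49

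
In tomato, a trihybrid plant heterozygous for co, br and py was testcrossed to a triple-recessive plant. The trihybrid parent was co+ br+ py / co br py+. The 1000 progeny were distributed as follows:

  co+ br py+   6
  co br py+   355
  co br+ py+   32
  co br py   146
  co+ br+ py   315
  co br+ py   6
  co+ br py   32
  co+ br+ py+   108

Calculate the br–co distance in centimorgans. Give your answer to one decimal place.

7.6 centimorgans

The two rarest classes, co br+ py and co+ br py+, are the double crossovers. Comparing them with the parentals, only the co allele has switched, so co is the middle locus and the order is py – co – br.
Crossovers in the co–br interval produce the single-crossover classes co+ br py and co br+ py+ (32 + 32 = 64) plus the double crossovers (12).
RF(co–br) = (64 + 12) / 1000 = 76/1000 = 0.0760 → 7.6 centimorgans.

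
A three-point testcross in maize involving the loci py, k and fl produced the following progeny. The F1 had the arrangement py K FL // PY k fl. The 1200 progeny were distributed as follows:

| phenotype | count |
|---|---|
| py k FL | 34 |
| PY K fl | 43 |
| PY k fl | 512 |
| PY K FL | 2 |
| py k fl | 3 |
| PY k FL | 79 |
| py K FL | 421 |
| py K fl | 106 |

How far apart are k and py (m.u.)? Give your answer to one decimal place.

6.8 m.u.

The two rarest classes, PY K FL and py k fl, are the double crossovers. Comparing them with the parentals, only the py allele has switched, so py is the middle locus and the order is fl – py – k.
Crossovers in the py–k interval produce the single-crossover classes py k FL and PY K fl (34 + 43 = 77) plus the double crossovers (5).
RF(py–k) = (77 + 5) / 1200 = 82/1200 = 0.0683 → 6.8 m.u.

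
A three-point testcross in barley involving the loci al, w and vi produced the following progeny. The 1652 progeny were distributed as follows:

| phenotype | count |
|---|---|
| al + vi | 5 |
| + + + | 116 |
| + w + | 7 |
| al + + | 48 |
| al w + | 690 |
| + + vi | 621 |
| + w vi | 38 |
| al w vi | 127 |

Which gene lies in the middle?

al

The two most frequent reciprocal classes, + + vi and al w +, are the parental types, so the F1 was + + vi / al w +.
The two rarest classes, al + vi and + w +, are the double crossovers. Comparing them with the parentals, only the al allele has switched, so al is the middle locus and the order is w – al – vi.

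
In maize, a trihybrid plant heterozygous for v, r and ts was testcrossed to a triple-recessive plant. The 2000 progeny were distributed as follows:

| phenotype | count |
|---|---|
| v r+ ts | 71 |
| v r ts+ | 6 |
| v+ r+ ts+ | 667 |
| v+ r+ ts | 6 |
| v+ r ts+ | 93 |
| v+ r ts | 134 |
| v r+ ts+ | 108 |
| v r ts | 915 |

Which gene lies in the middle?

ts

The two most frequent reciprocal classes, v r ts and v+ r+ ts+, are the parental types, so the F1 was v r ts / v+ r+ ts+.
The two rarest classes, v r ts+ and v+ r+ ts, are the double crossovers. Comparing them with the parentals, only the ts allele has switched, so ts is the middle locus and the order is v – ts – r.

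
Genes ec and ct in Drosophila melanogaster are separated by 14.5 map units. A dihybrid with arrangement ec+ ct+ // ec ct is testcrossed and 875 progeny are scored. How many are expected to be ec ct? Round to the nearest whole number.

A map distance of 14.5 map units corresponds to a recombination frequency of 0.145.
The F1 is ec+ ct+ / ec ct, so ec ct is a parental gamete class with expected frequency (1 − r)/2 = 0.855/2 = 0.4275.
Expected number = 0.4275 × 875 = 374.06 ≈ 374.

374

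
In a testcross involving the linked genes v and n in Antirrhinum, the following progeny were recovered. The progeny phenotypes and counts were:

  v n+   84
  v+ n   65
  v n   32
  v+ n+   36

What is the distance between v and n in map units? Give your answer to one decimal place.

The two most frequent classes, v+ n (65) and v n+ (84), are the parental types, so the F1 was v+ n / v n+.
The recombinant classes are v+ n+ and v n: 36 + 32 = 68.
Recombination frequency = 68/217 = 0.3134 ≈ 31.3%, i.e. 31.3 map units.

31.3 map units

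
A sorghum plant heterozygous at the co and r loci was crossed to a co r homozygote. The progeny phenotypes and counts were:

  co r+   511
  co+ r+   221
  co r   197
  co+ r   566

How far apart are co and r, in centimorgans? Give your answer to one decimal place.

The two most frequent classes, co+ r (566) and co r+ (511), are the parental types, so the F1 was co+ r / co r+.
The recombinant classes are co+ r+ and co r: 221 + 197 = 418.
Recombination frequency = 418/1495 = 0.2796 ≈ 28.0%, i.e. 28.0 centimorgans.

28.0 centimorgans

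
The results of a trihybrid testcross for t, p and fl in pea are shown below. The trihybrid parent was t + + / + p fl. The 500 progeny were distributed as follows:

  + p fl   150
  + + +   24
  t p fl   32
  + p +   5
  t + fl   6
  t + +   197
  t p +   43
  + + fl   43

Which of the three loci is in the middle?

The two rarest classes, t + fl and + p +, are the double crossovers. Comparing them with the parentals, only the fl allele has switched, so fl is the middle locus and the order is p – fl – t.

fl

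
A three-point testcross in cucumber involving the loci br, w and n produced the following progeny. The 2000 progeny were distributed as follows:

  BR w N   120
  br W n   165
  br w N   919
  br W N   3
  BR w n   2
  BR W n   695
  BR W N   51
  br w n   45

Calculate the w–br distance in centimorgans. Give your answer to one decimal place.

14.5 centimorgans

The two most frequent reciprocal classes, BR W n and br w N, are the parental types, so the F1 was BR W n / br w N.
The two rarest classes, BR w n and br W N, are the double crossovers. Comparing them with the parentals, only the w allele has switched, so w is the middle locus and the order is br – w – n.
Crossovers in the br–w interval produce the single-crossover classes br W n and BR w N (165 + 120 = 285) plus the double crossovers (5).
RF(br–w) = (285 + 5) / 2000 = 290/2000 = 0.1450 → 14.5 centimorgans.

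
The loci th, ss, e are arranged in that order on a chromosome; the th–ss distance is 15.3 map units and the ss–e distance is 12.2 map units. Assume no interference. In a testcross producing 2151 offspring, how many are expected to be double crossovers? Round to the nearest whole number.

Map distances give recombination frequencies of 0.153 and 0.122 for the two intervals.
With no interference, expected double-crossover frequency = 0.153 × 0.122 = 0.01867.
Expected number = 0.01867 × 2151 = 40.15 ≈ 40.

40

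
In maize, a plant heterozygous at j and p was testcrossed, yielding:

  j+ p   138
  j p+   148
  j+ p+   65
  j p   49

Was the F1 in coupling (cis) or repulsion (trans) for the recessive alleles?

trans

The two most frequent classes are j+ p (138) and j p+ (148); these are the parental (non-recombinant) types.
So the F1 carried j+ p on one chromosome and j p+ on the other — the recessive alleles are on opposite chromosomes (trans / repulsion).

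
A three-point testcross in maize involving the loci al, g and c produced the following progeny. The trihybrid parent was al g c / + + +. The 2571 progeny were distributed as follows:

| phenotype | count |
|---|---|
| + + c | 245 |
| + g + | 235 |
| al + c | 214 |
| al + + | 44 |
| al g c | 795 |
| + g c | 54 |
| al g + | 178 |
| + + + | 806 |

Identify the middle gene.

al

The two rarest classes, + g c and al + +, are the double crossovers. Comparing them with the parentals, only the al allele has switched, so al is the middle locus and the order is c – al – g.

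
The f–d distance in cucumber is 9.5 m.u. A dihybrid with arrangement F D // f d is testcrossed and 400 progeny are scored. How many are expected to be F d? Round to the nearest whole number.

A map distance of 9.5 m.u. corresponds to a recombination frequency of 0.095.
The F1 is F D / f d, so F d is a recombinant gamete class with expected frequency r/2 = 0.095/2 = 0.0475.
Expected number = 0.0475 × 400 = 19.00 ≈ 19.

19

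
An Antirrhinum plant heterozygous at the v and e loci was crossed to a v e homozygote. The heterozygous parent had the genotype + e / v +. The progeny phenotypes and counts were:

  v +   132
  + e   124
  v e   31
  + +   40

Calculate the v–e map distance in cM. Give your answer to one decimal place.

The recombinant classes are + + and v e: 40 + 31 = 71.
Recombination frequency = 71/327 = 0.2171 ≈ 21.7%, i.e. 21.7 cM.

21.7 cM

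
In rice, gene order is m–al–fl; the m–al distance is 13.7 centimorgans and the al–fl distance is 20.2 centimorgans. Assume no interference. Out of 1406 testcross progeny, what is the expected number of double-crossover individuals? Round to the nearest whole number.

Map distances give recombination frequencies of 0.137 and 0.202 for the two intervals.
With no interference, expected double-crossover frequency = 0.137 × 0.202 = 0.02767.
Expected number = 0.02767 × 1406 = 38.91 ≈ 39.

39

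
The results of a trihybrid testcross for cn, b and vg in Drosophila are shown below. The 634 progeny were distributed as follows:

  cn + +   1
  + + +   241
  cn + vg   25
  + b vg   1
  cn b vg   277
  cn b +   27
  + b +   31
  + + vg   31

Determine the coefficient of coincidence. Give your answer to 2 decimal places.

0.36

The two most frequent reciprocal classes, cn b vg and + + +, are the parental types, so the F1 was cn b vg / + + +.
The two rarest classes, + b vg and cn + +, are the double crossovers. Comparing them with the parentals, only the cn allele has switched, so cn is the middle locus and the order is vg – cn – b.
vg–cn: (58 + 2)/634 = 0.0946; cn–b: (56 + 2)/634 = 0.0915.
Expected DCO frequency = 0.0946 × 0.0915 ≈ 0.00866; observed = 2/634 ≈ 0.00315.
Coefficient of coincidence = 0.00315/0.00866 ≈ 0.36.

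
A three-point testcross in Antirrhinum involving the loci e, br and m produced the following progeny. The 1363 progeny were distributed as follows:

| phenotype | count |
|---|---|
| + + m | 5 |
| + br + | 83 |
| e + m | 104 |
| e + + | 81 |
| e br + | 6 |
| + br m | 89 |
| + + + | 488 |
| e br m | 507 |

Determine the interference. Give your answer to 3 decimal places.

The two most frequent reciprocal classes, + + + and e br m, are the parental types, so the F1 was + + + / e br m.
The two rarest classes, + + m and e br +, are the double crossovers. Comparing them with the parentals, only the m allele has switched, so m is the middle locus and the order is e – m – br.
e–m: (170 + 11)/1363 = 0.1328; m–br: (187 + 11)/1363 = 0.1453.
Expected DCO frequency = 0.1328 × 0.1453 ≈ 0.01930; observed = 11/1363 ≈ 0.00807.
Coefficient of coincidence = 0.00807/0.01930 ≈ 0.418; interference = 1 − 0.418 = 0.582.

0.582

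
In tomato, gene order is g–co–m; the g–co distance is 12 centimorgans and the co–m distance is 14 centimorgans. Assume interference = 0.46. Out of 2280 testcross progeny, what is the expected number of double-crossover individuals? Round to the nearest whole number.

Map distances give recombination frequencies of 0.120 and 0.140 for the two intervals.
With interference 0.46 (so coincidence = 0.54), expected double-crossover frequency = 0.120 × 0.140 × 0.54 = 0.00907.
Expected number = 0.00907 × 2280 = 20.68 ≈ 21.

21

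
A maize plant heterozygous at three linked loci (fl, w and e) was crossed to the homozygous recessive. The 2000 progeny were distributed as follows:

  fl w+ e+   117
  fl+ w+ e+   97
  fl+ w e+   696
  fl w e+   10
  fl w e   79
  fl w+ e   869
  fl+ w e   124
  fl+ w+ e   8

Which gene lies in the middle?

fl

The two most frequent reciprocal classes, fl w+ e and fl+ w e+, are the parental types, so the F1 was fl w+ e / fl+ w e+.
The two rarest classes, fl+ w+ e and fl w e+, are the double crossovers. Comparing them with the parentals, only the fl allele has switched, so fl is the middle locus and the order is e – fl – w.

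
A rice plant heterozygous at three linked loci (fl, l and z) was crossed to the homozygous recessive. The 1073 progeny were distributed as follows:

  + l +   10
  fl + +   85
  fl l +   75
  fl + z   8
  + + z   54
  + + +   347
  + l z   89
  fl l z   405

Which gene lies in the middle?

The two most frequent reciprocal classes, + + + and fl l z, are the parental types, so the F1 was + + + / fl l z.
The two rarest classes, + l + and fl + z, are the double crossovers. Comparing them with the parentals, only the l allele has switched, so l is the middle locus and the order is z – l – fl.

l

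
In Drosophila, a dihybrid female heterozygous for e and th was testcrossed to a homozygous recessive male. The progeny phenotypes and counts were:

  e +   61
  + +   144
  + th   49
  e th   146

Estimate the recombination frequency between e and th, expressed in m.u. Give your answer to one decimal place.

The two most frequent classes, + + (144) and e th (146), are the parental types, so the F1 was + + / e th.
The recombinant classes are + th and e +: 49 + 61 = 110.
Recombination frequency = 110/400 = 0.2750 ≈ 27.5%, i.e. 27.5 m.u.

27.5 m.u.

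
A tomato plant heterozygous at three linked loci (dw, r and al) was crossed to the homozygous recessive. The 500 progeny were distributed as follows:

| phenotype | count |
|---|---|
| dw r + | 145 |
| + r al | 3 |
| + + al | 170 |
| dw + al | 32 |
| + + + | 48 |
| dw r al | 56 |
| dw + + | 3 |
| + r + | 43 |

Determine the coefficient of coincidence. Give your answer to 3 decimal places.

The two most frequent reciprocal classes, + + al and dw r +, are the parental types, so the F1 was + + al / dw r +.
The two rarest classes, + r al and dw + +, are the double crossovers. Comparing them with the parentals, only the r allele has switched, so r is the middle locus and the order is al – r – dw.
al–r: (104 + 6)/500 = 0.2200; r–dw: (75 + 6)/500 = 0.1620.
Expected DCO frequency = 0.2200 × 0.1620 ≈ 0.03564; observed = 6/500 ≈ 0.01200.
Coefficient of coincidence = 0.01200/0.03564 ≈ 0.337.

0.337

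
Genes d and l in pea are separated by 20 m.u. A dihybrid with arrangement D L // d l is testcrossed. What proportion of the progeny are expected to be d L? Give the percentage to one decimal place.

10.0%

A map distance of 20 m.u. corresponds to a recombination frequency of 0.200.
The F1 is D L / d l, so d L is a recombinant gamete class with expected frequency r/2 = 0.200/2 = 0.1000.
That is 0.1000 = 10.0% of the progeny.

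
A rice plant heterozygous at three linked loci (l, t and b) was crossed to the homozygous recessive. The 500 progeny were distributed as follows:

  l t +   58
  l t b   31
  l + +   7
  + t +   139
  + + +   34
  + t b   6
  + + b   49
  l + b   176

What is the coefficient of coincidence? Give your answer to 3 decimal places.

The two most frequent reciprocal classes, l + b and + t +, are the parental types, so the F1 was l + b / + t +.
The two rarest classes, l + + and + t b, are the double crossovers. Comparing them with the parentals, only the b allele has switched, so b is the middle locus and the order is l – b – t.
l–b: (107 + 13)/500 = 0.2400; b–t: (65 + 13)/500 = 0.1560.
Expected DCO frequency = 0.2400 × 0.1560 ≈ 0.03744; observed = 13/500 ≈ 0.02600.
Coefficient of coincidence = 0.02600/0.03744 ≈ 0.694.

0.694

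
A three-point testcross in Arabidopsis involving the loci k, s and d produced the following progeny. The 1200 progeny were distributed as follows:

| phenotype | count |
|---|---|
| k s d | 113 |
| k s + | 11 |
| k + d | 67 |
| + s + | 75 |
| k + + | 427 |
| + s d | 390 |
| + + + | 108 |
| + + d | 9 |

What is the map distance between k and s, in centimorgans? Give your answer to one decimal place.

20.1 centimorgans

The two most frequent reciprocal classes, + s d and k + +, are the parental types, so the F1 was + s d / k + +.
The two rarest classes, + + d and k s +, are the double crossovers. Comparing them with the parentals, only the s allele has switched, so s is the middle locus and the order is k – s – d.
Crossovers in the k–s interval produce the single-crossover classes k s d and + + + (113 + 108 = 221) plus the double crossovers (20).
RF(k–s) = (221 + 20) / 1200 = 241/1200 = 0.2008 → 20.1 centimorgans.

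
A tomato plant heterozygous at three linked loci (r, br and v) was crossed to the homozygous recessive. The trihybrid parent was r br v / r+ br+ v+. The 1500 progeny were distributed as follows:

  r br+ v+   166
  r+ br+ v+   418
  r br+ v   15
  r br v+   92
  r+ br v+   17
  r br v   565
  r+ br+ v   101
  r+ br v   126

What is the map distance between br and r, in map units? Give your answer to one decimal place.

The two rarest classes, r br+ v and r+ br v+, are the double crossovers. Comparing them with the parentals, only the br allele has switched, so br is the middle locus and the order is v – br – r.
Crossovers in the br–r interval produce the single-crossover classes r+ br v and r br+ v+ (126 + 166 = 292) plus the double crossovers (32).
RF(br–r) = (292 + 32) / 1500 = 324/1500 = 0.2160 → 21.6 map units.

21.6 map units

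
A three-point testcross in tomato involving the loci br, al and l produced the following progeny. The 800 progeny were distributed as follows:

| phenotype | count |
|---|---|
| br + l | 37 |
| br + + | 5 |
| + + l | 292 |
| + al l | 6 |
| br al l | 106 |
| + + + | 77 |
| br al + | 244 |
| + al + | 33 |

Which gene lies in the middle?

al

The two most frequent reciprocal classes, + + l and br al +, are the parental types, so the F1 was + + l / br al +.
The two rarest classes, + al l and br + +, are the double crossovers. Comparing them with the parentals, only the al allele has switched, so al is the middle locus and the order is br – al – l.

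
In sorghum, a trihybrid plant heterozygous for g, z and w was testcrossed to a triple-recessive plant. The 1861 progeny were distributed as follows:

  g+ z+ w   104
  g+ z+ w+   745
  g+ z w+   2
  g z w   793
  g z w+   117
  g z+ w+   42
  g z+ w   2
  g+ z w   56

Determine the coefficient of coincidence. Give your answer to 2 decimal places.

0.32

The two most frequent reciprocal classes, g z w and g+ z+ w+, are the parental types, so the F1 was g z w / g+ z+ w+.
The two rarest classes, g z+ w and g+ z w+, are the double crossovers. Comparing them with the parentals, only the z allele has switched, so z is the middle locus and the order is g – z – w.
g–z: (98 + 4)/1861 = 0.0548; z–w: (221 + 4)/1861 = 0.1209.
Expected DCO frequency = 0.0548 × 0.1209 ≈ 0.00663; observed = 4/1861 ≈ 0.00215.
Coefficient of coincidence = 0.00215/0.00663 ≈ 0.32.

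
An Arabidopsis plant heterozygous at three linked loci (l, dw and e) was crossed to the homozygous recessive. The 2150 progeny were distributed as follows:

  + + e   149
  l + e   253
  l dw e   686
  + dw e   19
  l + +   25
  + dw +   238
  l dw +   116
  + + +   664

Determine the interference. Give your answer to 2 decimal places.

0.43

The two most frequent reciprocal classes, + + + and l dw e, are the parental types, so the F1 was + + + / l dw e.
The two rarest classes, l + + and + dw e, are the double crossovers. Comparing them with the parentals, only the l allele has switched, so l is the middle locus and the order is dw – l – e.
dw–l: (491 + 44)/2150 = 0.2488; l–e: (265 + 44)/2150 = 0.1437.
Expected DCO frequency = 0.2488 × 0.1437 ≈ 0.03575; observed = 44/2150 ≈ 0.02047.
Coefficient of coincidence = 0.02047/0.03575 ≈ 0.57; interference = 1 − 0.57 = 0.43.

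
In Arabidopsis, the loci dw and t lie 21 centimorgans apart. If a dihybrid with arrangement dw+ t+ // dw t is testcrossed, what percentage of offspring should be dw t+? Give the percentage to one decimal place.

10.5%

A map distance of 21 centimorgans corresponds to a recombination frequency of 0.210.
The F1 is dw+ t+ / dw t, so dw t+ is a recombinant gamete class with expected frequency r/2 = 0.210/2 = 0.1050.
That is 0.1050 = 10.5% of the progeny.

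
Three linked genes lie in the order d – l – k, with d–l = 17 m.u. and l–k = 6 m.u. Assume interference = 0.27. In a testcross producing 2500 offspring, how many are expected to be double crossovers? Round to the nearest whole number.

19

Map distances give recombination frequencies of 0.170 and 0.060 for the two intervals.
With interference 0.27 (so coincidence = 0.73), expected double-crossover frequency = 0.170 × 0.060 × 0.73 = 0.00745.
Expected number = 0.00745 × 2500 = 18.62 ≈ 19.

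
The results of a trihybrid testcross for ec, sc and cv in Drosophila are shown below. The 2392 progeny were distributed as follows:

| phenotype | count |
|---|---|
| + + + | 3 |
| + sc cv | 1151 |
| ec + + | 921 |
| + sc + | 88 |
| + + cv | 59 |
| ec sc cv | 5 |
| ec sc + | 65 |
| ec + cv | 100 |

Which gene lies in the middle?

The two most frequent reciprocal classes, ec + + and + sc cv, are the parental types, so the F1 was ec + + / + sc cv.
The two rarest classes, + + + and ec sc cv, are the double crossovers. Comparing them with the parentals, only the ec allele has switched, so ec is the middle locus and the order is sc – ec – cv.

ec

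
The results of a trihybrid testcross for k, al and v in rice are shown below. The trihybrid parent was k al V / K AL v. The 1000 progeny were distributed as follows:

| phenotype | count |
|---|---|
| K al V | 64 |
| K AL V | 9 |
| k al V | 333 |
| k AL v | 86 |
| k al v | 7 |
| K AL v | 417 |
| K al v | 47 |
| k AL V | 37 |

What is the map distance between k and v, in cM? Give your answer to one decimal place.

The two rarest classes, k al v and K AL V, are the double crossovers. Comparing them with the parentals, only the v allele has switched, so v is the middle locus and the order is k – v – al.
Crossovers in the k–v interval produce the single-crossover classes K al V and k AL v (64 + 86 = 150) plus the double crossovers (16).
RF(k–v) = (150 + 16) / 1000 = 166/1000 = 0.1660 → 16.6 cM.

16.6 cM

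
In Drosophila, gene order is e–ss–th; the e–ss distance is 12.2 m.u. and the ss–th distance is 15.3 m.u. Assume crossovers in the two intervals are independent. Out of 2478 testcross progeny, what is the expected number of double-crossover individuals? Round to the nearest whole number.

46

Map distances give recombination frequencies of 0.122 and 0.153 for the two intervals.
With no interference, expected double-crossover frequency = 0.122 × 0.153 = 0.01867.
Expected number = 0.01867 × 2478 = 46.25 ≈ 46.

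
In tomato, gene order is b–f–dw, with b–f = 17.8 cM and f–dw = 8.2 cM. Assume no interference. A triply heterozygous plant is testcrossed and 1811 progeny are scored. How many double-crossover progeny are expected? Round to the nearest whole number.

Map distances give recombination frequencies of 0.178 and 0.082 for the two intervals.
With no interference, expected double-crossover frequency = 0.178 × 0.082 = 0.01460.
Expected number = 0.01460 × 1811 = 26.43 ≈ 26.

26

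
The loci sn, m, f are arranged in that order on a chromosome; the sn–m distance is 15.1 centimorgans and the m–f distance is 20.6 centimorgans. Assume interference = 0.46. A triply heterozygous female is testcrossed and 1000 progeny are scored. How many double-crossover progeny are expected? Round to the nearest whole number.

Map distances give recombination frequencies of 0.151 and 0.206 for the two intervals.
With interference 0.46 (so coincidence = 0.54), expected double-crossover frequency = 0.151 × 0.206 × 0.54 = 0.01680.
Expected number = 0.01680 × 1000 = 16.80 ≈ 17.

17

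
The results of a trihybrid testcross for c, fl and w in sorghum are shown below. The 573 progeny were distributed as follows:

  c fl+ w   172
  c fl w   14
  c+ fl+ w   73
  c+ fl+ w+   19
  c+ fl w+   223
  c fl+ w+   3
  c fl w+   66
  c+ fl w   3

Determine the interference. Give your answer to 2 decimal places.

0.39

The two most frequent reciprocal classes, c+ fl w+ and c fl+ w, are the parental types, so the F1 was c+ fl w+ / c fl+ w.
The two rarest classes, c+ fl w and c fl+ w+, are the double crossovers. Comparing them with the parentals, only the w allele has switched, so w is the middle locus and the order is fl – w – c.
fl–w: (33 + 6)/573 = 0.0681; w–c: (139 + 6)/573 = 0.2531.
Expected DCO frequency = 0.0681 × 0.2531 ≈ 0.01724; observed = 6/573 ≈ 0.01047.
Coefficient of coincidence = 0.01047/0.01724 ≈ 0.61; interference = 1 − 0.61 = 0.39.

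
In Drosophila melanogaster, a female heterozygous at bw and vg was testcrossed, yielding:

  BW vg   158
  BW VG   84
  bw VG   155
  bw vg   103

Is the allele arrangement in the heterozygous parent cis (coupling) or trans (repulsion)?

trans

The two most frequent classes are BW vg (158) and bw VG (155); these are the parental (non-recombinant) types.
So the F1 carried BW vg on one chromosome and bw VG on the other — the recessive alleles are on opposite chromosomes (trans / repulsion).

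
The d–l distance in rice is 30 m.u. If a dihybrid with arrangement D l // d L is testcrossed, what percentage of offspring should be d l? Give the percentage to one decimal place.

15.0%

A map distance of 30 m.u. corresponds to a recombination frequency of 0.300.
The F1 is D l / d L, so d l is a recombinant gamete class with expected frequency r/2 = 0.300/2 = 0.1500.
That is 0.1500 = 15.0% of the progeny.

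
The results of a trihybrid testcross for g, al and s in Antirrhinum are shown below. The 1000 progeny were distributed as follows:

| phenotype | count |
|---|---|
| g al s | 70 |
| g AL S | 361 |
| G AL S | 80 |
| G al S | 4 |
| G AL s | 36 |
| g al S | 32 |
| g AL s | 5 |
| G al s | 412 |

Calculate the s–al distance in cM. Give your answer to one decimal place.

The two most frequent reciprocal classes, G al s and g AL S, are the parental types, so the F1 was G al s / g AL S.
The two rarest classes, G al S and g AL s, are the double crossovers. Comparing them with the parentals, only the s allele has switched, so s is the middle locus and the order is g – s – al.
Crossovers in the s–al interval produce the single-crossover classes G AL s and g al S (36 + 32 = 68) plus the double crossovers (9).
RF(s–al) = (68 + 9) / 1000 = 77/1000 = 0.0770 → 7.7 cM.

7.7 cM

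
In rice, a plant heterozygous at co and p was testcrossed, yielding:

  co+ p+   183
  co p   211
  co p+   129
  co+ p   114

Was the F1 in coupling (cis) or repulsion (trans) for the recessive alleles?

The two most frequent classes are co+ p+ (183) and co p (211); these are the parental (non-recombinant) types.
So the F1 carried co+ p+ on one chromosome and co p on the other — the recessive alleles are on the same chromosome (cis / coupling).

cis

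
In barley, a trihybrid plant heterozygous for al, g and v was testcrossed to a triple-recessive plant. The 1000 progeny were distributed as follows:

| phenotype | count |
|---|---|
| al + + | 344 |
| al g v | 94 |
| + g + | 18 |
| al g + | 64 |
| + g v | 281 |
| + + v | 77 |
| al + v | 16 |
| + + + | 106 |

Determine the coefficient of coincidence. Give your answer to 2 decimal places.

The two most frequent reciprocal classes, al + + and + g v, are the parental types, so the F1 was al + + / + g v.
The two rarest classes, al + v and + g +, are the double crossovers. Comparing them with the parentals, only the v allele has switched, so v is the middle locus and the order is g – v – al.
g–v: (141 + 34)/1000 = 0.1750; v–al: (200 + 34)/1000 = 0.2340.
Expected DCO frequency = 0.1750 × 0.2340 ≈ 0.04095; observed = 34/1000 ≈ 0.03400.
Coefficient of coincidence = 0.03400/0.04095 ≈ 0.83.

0.83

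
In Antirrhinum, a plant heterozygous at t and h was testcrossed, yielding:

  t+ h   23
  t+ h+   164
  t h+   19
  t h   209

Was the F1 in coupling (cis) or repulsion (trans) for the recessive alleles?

cis

The two most frequent classes are t+ h+ (164) and t h (209); these are the parental (non-recombinant) types.
So the F1 carried t+ h+ on one chromosome and t h on the other — the recessive alleles are on the same chromosome (cis / coupling).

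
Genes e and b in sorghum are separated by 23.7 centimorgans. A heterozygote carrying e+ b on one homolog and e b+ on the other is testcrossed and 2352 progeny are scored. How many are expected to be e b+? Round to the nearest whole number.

A map distance of 23.7 centimorgans corresponds to a recombination frequency of 0.237.
The F1 is e+ b / e b+, so e b+ is a parental gamete class with expected frequency (1 − r)/2 = 0.763/2 = 0.3815.
Expected number = 0.3815 × 2352 = 897.29 ≈ 897.

897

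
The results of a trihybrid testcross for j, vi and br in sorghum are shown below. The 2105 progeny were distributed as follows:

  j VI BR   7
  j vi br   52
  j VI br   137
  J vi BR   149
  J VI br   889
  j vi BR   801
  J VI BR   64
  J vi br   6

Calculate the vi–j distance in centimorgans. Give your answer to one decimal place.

The two most frequent reciprocal classes, j vi BR and J VI br, are the parental types, so the F1 was j vi BR / J VI br.
The two rarest classes, j VI BR and J vi br, are the double crossovers. Comparing them with the parentals, only the vi allele has switched, so vi is the middle locus and the order is j – vi – br.
Crossovers in the j–vi interval produce the single-crossover classes J vi BR and j VI br (149 + 137 = 286) plus the double crossovers (13).
RF(j–vi) = (286 + 13) / 2105 = 299/2105 = 0.1420 → 14.2 centimorgans.

14.2 centimorgans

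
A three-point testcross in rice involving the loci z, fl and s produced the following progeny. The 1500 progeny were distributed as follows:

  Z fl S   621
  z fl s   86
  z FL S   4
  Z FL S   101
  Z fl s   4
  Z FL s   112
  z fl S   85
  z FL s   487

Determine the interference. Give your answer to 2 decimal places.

The two most frequent reciprocal classes, Z fl S and z FL s, are the parental types, so the F1 was Z fl S / z FL s.
The two rarest classes, Z fl s and z FL S, are the double crossovers. Comparing them with the parentals, only the s allele has switched, so s is the middle locus and the order is fl – s – z.
fl–s: (187 + 8)/1500 = 0.1300; s–z: (197 + 8)/1500 = 0.1367.
Expected DCO frequency = 0.1300 × 0.1367 ≈ 0.01777; observed = 8/1500 ≈ 0.00533.
Coefficient of coincidence = 0.00533/0.01777 ≈ 0.30; interference = 1 − 0.30 = 0.70.

0.70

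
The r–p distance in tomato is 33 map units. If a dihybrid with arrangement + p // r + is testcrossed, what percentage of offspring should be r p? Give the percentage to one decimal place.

A map distance of 33 map units corresponds to a recombination frequency of 0.330.
The F1 is + p / r +, so r p is a recombinant gamete class with expected frequency r/2 = 0.330/2 = 0.1650.
That is 0.1650 = 16.5% of the progeny.

16.5%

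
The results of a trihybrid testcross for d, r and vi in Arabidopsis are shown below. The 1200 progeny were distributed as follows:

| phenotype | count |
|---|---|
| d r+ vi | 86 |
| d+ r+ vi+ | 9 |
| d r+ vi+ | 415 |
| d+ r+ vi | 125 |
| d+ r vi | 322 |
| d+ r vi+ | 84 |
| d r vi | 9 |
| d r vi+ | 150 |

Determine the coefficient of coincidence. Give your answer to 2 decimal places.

The two most frequent reciprocal classes, d+ r vi and d r+ vi+, are the parental types, so the F1 was d+ r vi / d r+ vi+.
The two rarest classes, d r vi and d+ r+ vi+, are the double crossovers. Comparing them with the parentals, only the d allele has switched, so d is the middle locus and the order is vi – d – r.
vi–d: (170 + 18)/1200 = 0.1567; d–r: (275 + 18)/1200 = 0.2442.
Expected DCO frequency = 0.1567 × 0.2442 ≈ 0.03827; observed = 18/1200 ≈ 0.01500.
Coefficient of coincidence = 0.01500/0.03827 ≈ 0.39.

0.39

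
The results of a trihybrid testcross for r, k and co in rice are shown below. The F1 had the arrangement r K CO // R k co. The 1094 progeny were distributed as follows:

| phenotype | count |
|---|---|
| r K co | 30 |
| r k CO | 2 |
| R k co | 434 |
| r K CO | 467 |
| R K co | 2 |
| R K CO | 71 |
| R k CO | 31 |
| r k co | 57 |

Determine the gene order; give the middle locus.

The two rarest classes, r k CO and R K co, are the double crossovers. Comparing them with the parentals, only the k allele has switched, so k is the middle locus and the order is co – k – r.

k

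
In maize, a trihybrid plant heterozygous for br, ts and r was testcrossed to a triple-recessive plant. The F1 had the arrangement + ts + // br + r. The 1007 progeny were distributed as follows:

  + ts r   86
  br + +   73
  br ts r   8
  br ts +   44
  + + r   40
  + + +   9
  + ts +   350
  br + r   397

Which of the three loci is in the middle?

The two rarest classes, + + + and br ts r, are the double crossovers. Comparing them with the parentals, only the ts allele has switched, so ts is the middle locus and the order is r – ts – br.

ts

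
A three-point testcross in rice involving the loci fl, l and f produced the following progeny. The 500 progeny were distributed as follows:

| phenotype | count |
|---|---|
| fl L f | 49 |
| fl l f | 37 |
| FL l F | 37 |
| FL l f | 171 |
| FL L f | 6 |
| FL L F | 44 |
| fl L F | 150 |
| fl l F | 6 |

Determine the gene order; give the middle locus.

The two most frequent reciprocal classes, fl L F and FL l f, are the parental types, so the F1 was fl L F / FL l f.
The two rarest classes, fl l F and FL L f, are the double crossovers. Comparing them with the parentals, only the l allele has switched, so l is the middle locus and the order is fl – l – f.

l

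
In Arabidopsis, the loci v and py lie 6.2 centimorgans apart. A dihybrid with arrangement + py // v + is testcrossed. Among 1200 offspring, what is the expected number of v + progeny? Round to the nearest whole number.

A map distance of 6.2 centimorgans corresponds to a recombination frequency of 0.062.
The F1 is + py / v +, so v + is a parental gamete class with expected frequency (1 − r)/2 = 0.938/2 = 0.4690.
Expected number = 0.4690 × 1200 = 562.80 ≈ 563.

563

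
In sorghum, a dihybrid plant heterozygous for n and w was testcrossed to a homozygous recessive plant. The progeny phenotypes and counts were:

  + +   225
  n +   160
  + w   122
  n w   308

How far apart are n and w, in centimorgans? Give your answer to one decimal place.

The two most frequent classes, + + (225) and n w (308), are the parental types, so the F1 was + + / n w.
The recombinant classes are + w and n +: 122 + 160 = 282.
Recombination frequency = 282/815 = 0.3460 ≈ 34.6%, i.e. 34.6 centimorgans.

34.6 centimorgans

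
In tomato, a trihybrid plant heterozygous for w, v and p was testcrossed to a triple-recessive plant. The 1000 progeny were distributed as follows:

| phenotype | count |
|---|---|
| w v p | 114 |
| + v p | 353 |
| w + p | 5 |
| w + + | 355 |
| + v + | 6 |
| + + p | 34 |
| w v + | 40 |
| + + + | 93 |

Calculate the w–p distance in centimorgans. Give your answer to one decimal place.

The two most frequent reciprocal classes, + v p and w + +, are the parental types, so the F1 was + v p / w + +.
The two rarest classes, + v + and w + p, are the double crossovers. Comparing them with the parentals, only the p allele has switched, so p is the middle locus and the order is v – p – w.
Crossovers in the p–w interval produce the single-crossover classes w v p and + + + (114 + 93 = 207) plus the double crossovers (11).
RF(p–w) = (207 + 11) / 1000 = 218/1000 = 0.2180 → 21.8 centimorgans.

21.8 centimorgans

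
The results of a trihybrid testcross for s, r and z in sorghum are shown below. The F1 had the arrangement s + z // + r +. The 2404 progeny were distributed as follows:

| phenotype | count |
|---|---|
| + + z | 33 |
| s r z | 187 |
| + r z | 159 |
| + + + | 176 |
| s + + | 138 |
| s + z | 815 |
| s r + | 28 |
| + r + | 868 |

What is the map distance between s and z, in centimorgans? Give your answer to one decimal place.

The two rarest classes, + + z and s r +, are the double crossovers. Comparing them with the parentals, only the s allele has switched, so s is the middle locus and the order is r – s – z.
Crossovers in the s–z interval produce the single-crossover classes s + + and + r z (138 + 159 = 297) plus the double crossovers (61).
RF(s–z) = (297 + 61) / 2404 = 358/2404 = 0.1489 → 14.9 centimorgans.

14.9 centimorgans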